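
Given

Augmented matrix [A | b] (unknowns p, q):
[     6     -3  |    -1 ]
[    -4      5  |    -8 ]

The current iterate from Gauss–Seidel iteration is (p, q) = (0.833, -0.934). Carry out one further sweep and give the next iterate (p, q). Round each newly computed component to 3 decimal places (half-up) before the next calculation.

(-0.634, -2.107)

One sweep:
  p = (-1 - (-3)·-0.934) / (6) = -0.634
  q = (-8 - (-4)·-0.634) / (5) = -2.107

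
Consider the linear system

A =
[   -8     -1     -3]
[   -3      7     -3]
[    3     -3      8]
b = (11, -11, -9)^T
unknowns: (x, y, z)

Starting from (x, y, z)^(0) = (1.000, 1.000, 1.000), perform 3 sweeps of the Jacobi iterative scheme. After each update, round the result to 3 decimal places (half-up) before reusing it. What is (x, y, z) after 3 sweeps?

(-0.759, -2.237, -1.872)

Iteration 1:
  x = (11 - (-1)·1.000 - (-3)·1.000) / (-8) = -1.875
  y = (-11 - (-3)·1.000 - (-3)·1.000) / (7) = -0.714
  z = (-9 - (3)·1.000 - (-3)·1.000) / (8) = -1.125
Iteration 2:
  x = (11 - (-1)·-0.714 - (-3)·-1.125) / (-8) = -0.864
  y = (-11 - (-3)·-1.875 - (-3)·-1.125) / (7) = -2.857
  z = (-9 - (3)·-1.875 - (-3)·-0.714) / (8) = -0.690
Iteration 3:
  x = (11 - (-1)·-2.857 - (-3)·-0.690) / (-8) = -0.759
  y = (-11 - (-3)·-0.864 - (-3)·-0.690) / (7) = -2.237
  z = (-9 - (3)·-0.864 - (-3)·-2.857) / (8) = -1.872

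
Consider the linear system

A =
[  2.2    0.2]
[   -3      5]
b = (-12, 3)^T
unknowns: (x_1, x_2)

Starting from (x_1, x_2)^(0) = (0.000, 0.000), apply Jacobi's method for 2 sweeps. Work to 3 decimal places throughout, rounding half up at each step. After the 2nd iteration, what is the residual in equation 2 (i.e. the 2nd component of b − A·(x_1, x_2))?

Iteration 1:
  x_1 = (-12 - (0.2)·0.000) / (2.2) = -5.455
  x_2 = (3 - (-3)·0.000) / (5) = 0.600
Iteration 2:
  x_1 = (-12 - (0.2)·0.600) / (2.2) = -5.509
  x_2 = (3 - (-3)·-5.455) / (5) = -2.673
Residual b − A·x = (0.654, -0.162)

-0.162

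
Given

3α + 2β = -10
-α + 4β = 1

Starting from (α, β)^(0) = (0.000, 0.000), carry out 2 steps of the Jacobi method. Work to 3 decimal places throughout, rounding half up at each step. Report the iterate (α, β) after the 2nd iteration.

Iteration 1:
  α = (-10 - (2)·0.000) / (3) = -3.333
  β = (1 - (-1)·0.000) / (4) = 0.250
Iteration 2:
  α = (-10 - (2)·0.250) / (3) = -3.500
  β = (1 - (-1)·-3.333) / (4) = -0.583

(-3.500, -0.583)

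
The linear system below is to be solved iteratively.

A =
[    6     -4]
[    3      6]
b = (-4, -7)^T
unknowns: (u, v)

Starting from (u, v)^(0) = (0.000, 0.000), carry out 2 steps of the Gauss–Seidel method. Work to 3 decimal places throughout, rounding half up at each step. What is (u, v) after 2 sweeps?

Iteration 1:
  u = (-4 - (-4)·0.000) / (6) = -0.667
  v = (-7 - (3)·-0.667) / (6) = -0.833
Iteration 2:
  u = (-4 - (-4)·-0.833) / (6) = -1.222
  v = (-7 - (3)·-1.222) / (6) = -0.556

(-1.222, -0.556)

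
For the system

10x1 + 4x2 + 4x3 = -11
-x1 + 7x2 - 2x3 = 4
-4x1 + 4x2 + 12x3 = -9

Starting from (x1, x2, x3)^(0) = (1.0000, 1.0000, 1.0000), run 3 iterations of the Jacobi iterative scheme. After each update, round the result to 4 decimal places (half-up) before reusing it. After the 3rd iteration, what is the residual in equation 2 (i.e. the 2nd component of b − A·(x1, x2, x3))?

1.8287

Iteration 1:
  x1 = (-11 - (4)·1.0000 - (4)·1.0000) / (10) = -1.9000
  x2 = (4 - (-1)·1.0000 - (-2)·1.0000) / (7) = 1.0000
  x3 = (-9 - (-4)·1.0000 - (4)·1.0000) / (12) = -0.7500
Iteration 2:
  x1 = (-11 - (4)·1.0000 - (4)·-0.7500) / (10) = -1.2000
  x2 = (4 - (-1)·-1.9000 - (-2)·-0.7500) / (7) = 0.0857
  x3 = (-9 - (-4)·-1.9000 - (4)·1.0000) / (12) = -1.7167
Iteration 3:
  x1 = (-11 - (4)·0.0857 - (4)·-1.7167) / (10) = -0.4476
  x2 = (4 - (-1)·-1.2000 - (-2)·-1.7167) / (7) = -0.0905
  x3 = (-9 - (-4)·-1.2000 - (4)·0.0857) / (12) = -1.1786
Residual b − A·x = (-1.4476, 1.8287, 3.7148)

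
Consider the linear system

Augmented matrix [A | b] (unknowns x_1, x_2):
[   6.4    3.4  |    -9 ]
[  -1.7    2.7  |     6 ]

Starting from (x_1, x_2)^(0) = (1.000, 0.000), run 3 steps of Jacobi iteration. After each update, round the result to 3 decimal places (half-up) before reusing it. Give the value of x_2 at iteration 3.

Iteration 1:
  x_1 = (-9 - (3.4)·0.000) / (6.4) = -1.406
  x_2 = (6 - (-1.7)·1.000) / (2.7) = 2.852
Iteration 2:
  x_1 = (-9 - (3.4)·2.852) / (6.4) = -2.921
  x_2 = (6 - (-1.7)·-1.406) / (2.7) = 1.337
Iteration 3:
  x_1 = (-9 - (3.4)·1.337) / (6.4) = -2.117
  x_2 = (6 - (-1.7)·-2.921) / (2.7) = 0.383

0.383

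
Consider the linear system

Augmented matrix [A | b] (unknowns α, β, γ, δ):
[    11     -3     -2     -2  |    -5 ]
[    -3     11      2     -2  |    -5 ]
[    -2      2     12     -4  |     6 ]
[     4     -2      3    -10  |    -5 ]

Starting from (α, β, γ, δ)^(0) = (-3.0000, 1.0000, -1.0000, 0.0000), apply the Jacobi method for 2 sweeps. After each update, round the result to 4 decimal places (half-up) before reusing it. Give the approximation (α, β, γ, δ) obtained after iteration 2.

(-1.0006, -0.7416, 0.2212, 0.5227)

Iteration 1:
  α = (-5 - (-3)·1.0000 - (-2)·-1.0000 - (-2)·0.0000) / (11) = -0.3636
  β = (-5 - (-3)·-3.0000 - (2)·-1.0000 - (-2)·0.0000) / (11) = -1.0909
  γ = (6 - (-2)·-3.0000 - (2)·1.0000 - (-4)·0.0000) / (12) = -0.1667
  δ = (-5 - (4)·-3.0000 - (-2)·1.0000 - (3)·-1.0000) / (-10) = -1.2000
Iteration 2:
  α = (-5 - (-3)·-1.0909 - (-2)·-0.1667 - (-2)·-1.2000) / (11) = -1.0006
  β = (-5 - (-3)·-0.3636 - (2)·-0.1667 - (-2)·-1.2000) / (11) = -0.7416
  γ = (6 - (-2)·-0.3636 - (2)·-1.0909 - (-4)·-1.2000) / (12) = 0.2212
  δ = (-5 - (4)·-0.3636 - (-2)·-1.0909 - (3)·-0.1667) / (-10) = 0.5227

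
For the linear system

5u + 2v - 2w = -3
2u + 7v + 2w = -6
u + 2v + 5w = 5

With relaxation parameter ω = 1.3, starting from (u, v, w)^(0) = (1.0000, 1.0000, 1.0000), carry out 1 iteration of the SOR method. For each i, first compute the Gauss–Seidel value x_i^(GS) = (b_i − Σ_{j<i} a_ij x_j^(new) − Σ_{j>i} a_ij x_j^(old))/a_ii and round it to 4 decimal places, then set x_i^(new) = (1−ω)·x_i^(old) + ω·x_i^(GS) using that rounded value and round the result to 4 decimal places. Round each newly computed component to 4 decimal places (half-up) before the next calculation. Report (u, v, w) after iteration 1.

(-1.0800, -1.3846, 2.0007)

Iteration 1:
  u: GS value = (-3 - (2)·1.0000 - (-2)·1.0000) / (5) = -0.6000;  u ← (1−ω)·1.0000 + ω·-0.6000 = -1.0800
  v: GS value = (-6 - (2)·-1.0800 - (2)·1.0000) / (7) = -0.8343;  v ← (1−ω)·1.0000 + ω·-0.8343 = -1.3846
  w: GS value = (5 - (1)·-1.0800 - (2)·-1.3846) / (5) = 1.7698;  w ← (1−ω)·1.0000 + ω·1.7698 = 2.0007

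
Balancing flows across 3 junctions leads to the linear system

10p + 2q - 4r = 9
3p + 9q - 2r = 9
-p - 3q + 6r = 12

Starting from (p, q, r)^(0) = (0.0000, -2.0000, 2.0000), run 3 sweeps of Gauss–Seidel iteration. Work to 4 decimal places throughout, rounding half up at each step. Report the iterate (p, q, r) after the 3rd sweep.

Iteration 1:
  p = (9 - (2)·-2.0000 - (-4)·2.0000) / (10) = 2.1000
  q = (9 - (3)·2.1000 - (-2)·2.0000) / (9) = 0.7444
  r = (12 - (-1)·2.1000 - (-3)·0.7444) / (6) = 2.7222
Iteration 2:
  p = (9 - (2)·0.7444 - (-4)·2.7222) / (10) = 1.8400
  q = (9 - (3)·1.8400 - (-2)·2.7222) / (9) = 0.9916
  r = (12 - (-1)·1.8400 - (-3)·0.9916) / (6) = 2.8025
Iteration 3:
  p = (9 - (2)·0.9916 - (-4)·2.8025) / (10) = 1.8227
  q = (9 - (3)·1.8227 - (-2)·2.8025) / (9) = 1.0152
  r = (12 - (-1)·1.8227 - (-3)·1.0152) / (6) = 2.8114

(1.8227, 1.0152, 2.8114)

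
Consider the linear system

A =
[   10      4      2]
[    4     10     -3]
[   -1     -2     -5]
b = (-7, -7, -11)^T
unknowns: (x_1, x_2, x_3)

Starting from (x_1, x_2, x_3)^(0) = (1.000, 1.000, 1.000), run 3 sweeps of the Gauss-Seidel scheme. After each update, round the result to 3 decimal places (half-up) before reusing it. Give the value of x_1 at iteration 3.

-1.354

Iteration 1:
  x_1 = (-7 - (4)·1.000 - (2)·1.000) / (10) = -1.300
  x_2 = (-7 - (4)·-1.300 - (-3)·1.000) / (10) = 0.120
  x_3 = (-11 - (-1)·-1.300 - (-2)·0.120) / (-5) = 2.412
Iteration 2:
  x_1 = (-7 - (4)·0.120 - (2)·2.412) / (10) = -1.230
  x_2 = (-7 - (4)·-1.230 - (-3)·2.412) / (10) = 0.516
  x_3 = (-11 - (-1)·-1.230 - (-2)·0.516) / (-5) = 2.240
Iteration 3:
  x_1 = (-7 - (4)·0.516 - (2)·2.240) / (10) = -1.354
  x_2 = (-7 - (4)·-1.354 - (-3)·2.240) / (10) = 0.514
  x_3 = (-11 - (-1)·-1.354 - (-2)·0.514) / (-5) = 2.265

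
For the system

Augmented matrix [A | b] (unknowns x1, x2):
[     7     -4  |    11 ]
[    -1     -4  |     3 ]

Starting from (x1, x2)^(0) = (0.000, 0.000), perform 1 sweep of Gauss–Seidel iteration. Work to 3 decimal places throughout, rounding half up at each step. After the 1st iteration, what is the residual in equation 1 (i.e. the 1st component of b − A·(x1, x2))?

-4.569

Iteration 1:
  x1 = (11 - (-4)·0.000) / (7) = 1.571
  x2 = (3 - (-1)·1.571) / (-4) = -1.143
Residual b − A·x = (-4.569, -0.001)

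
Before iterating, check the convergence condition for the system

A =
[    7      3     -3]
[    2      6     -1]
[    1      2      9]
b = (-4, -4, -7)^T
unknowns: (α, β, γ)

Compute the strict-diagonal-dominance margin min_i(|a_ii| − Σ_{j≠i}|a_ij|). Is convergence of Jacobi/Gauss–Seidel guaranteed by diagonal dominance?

row 1: |7| − (3+3) = 1
row 2: |6| − (2+1) = 3
row 3: |9| − (1+2) = 6
minimum over rows = 1 → strictly diagonally dominant (convergence guaranteed)

1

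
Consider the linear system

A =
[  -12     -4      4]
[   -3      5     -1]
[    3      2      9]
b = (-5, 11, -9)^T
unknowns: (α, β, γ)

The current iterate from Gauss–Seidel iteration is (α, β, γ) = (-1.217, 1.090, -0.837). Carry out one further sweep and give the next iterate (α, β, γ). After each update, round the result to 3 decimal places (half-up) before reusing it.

(-0.226, 1.897, -1.346)

One sweep:
  α = (-5 - (-4)·1.090 - (4)·-0.837) / (-12) = -0.226
  β = (11 - (-3)·-0.226 - (-1)·-0.837) / (5) = 1.897
  γ = (-9 - (3)·-0.226 - (2)·1.897) / (9) = -1.346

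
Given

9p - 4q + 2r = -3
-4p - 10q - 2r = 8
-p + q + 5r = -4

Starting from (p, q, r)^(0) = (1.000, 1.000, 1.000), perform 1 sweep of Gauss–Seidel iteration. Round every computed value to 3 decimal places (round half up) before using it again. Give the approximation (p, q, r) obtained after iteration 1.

Iteration 1:
  p = (-3 - (-4)·1.000 - (2)·1.000) / (9) = -0.111
  q = (8 - (-4)·-0.111 - (-2)·1.000) / (-10) = -0.956
  r = (-4 - (-1)·-0.111 - (1)·-0.956) / (5) = -0.631

(-0.111, -0.956, -0.631)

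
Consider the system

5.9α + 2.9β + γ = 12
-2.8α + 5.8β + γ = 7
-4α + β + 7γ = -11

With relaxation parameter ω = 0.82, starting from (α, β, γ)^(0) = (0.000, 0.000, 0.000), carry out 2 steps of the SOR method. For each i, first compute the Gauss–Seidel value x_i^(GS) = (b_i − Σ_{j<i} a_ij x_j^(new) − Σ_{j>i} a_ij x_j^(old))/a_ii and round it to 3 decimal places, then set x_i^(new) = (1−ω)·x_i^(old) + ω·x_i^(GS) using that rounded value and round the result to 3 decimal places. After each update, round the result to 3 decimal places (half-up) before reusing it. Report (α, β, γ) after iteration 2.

Iteration 1:
  α: GS value = (12 - (2.9)·0.000 - (1)·0.000) / (5.9) = 2.034;  α ← (1−ω)·0.000 + ω·2.034 = 1.668
  β: GS value = (7 - (-2.8)·1.668 - (1)·0.000) / (5.8) = 2.012;  β ← (1−ω)·0.000 + ω·2.012 = 1.650
  γ: GS value = (-11 - (-4)·1.668 - (1)·1.650) / (7) = -0.854;  γ ← (1−ω)·0.000 + ω·-0.854 = -0.700
Iteration 2:
  α: GS value = (12 - (2.9)·1.650 - (1)·-0.700) / (5.9) = 1.342;  α ← (1−ω)·1.668 + ω·1.342 = 1.401
  β: GS value = (7 - (-2.8)·1.401 - (1)·-0.700) / (5.8) = 2.004;  β ← (1−ω)·1.650 + ω·2.004 = 1.940
  γ: GS value = (-11 - (-4)·1.401 - (1)·1.940) / (7) = -1.048;  γ ← (1−ω)·-0.700 + ω·-1.048 = -0.985

(1.401, 1.940, -0.985)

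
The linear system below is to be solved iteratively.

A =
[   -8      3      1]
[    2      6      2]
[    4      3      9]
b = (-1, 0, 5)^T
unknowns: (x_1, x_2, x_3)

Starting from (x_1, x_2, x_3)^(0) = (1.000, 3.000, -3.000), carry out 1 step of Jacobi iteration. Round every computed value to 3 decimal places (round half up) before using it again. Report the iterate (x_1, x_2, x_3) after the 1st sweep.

Iteration 1:
  x_1 = (-1 - (3)·3.000 - (1)·-3.000) / (-8) = 0.875
  x_2 = (0 - (2)·1.000 - (2)·-3.000) / (6) = 0.667
  x_3 = (5 - (4)·1.000 - (3)·3.000) / (9) = -0.889

(0.875, 0.667, -0.889)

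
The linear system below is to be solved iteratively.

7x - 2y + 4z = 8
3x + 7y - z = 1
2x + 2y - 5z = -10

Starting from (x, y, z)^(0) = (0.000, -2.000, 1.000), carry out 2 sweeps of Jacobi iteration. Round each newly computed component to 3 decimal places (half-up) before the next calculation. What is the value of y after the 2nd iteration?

Iteration 1:
  x = (8 - (-2)·-2.000 - (4)·1.000) / (7) = 0.000
  y = (1 - (3)·0.000 - (-1)·1.000) / (7) = 0.286
  z = (-10 - (2)·0.000 - (2)·-2.000) / (-5) = 1.200
Iteration 2:
  x = (8 - (-2)·0.286 - (4)·1.200) / (7) = 0.539
  y = (1 - (3)·0.000 - (-1)·1.200) / (7) = 0.314
  z = (-10 - (2)·0.000 - (2)·0.286) / (-5) = 2.114

0.314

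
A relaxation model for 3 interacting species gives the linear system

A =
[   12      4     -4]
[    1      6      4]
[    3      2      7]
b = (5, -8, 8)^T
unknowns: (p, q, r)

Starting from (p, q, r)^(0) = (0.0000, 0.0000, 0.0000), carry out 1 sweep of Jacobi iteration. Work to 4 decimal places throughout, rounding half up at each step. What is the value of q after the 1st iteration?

-1.3333

Iteration 1:
  p = (5 - (4)·0.0000 - (-4)·0.0000) / (12) = 0.4167
  q = (-8 - (1)·0.0000 - (4)·0.0000) / (6) = -1.3333
  r = (8 - (3)·0.0000 - (2)·0.0000) / (7) = 1.1429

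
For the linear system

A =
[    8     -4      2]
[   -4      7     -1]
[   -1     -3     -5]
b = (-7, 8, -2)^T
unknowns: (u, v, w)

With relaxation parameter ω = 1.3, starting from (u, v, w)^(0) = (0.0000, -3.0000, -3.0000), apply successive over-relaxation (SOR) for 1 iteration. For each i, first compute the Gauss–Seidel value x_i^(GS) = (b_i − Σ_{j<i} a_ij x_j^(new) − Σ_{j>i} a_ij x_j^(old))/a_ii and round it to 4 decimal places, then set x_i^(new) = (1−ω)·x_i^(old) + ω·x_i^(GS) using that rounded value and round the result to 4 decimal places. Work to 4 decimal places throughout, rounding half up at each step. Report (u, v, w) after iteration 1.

Iteration 1:
  u: GS value = (-7 - (-4)·-3.0000 - (2)·-3.0000) / (8) = -1.6250;  u ← (1−ω)·0.0000 + ω·-1.6250 = -2.1125
  v: GS value = (8 - (-4)·-2.1125 - (-1)·-3.0000) / (7) = -0.4929;  v ← (1−ω)·-3.0000 + ω·-0.4929 = 0.2592
  w: GS value = (-2 - (-1)·-2.1125 - (-3)·0.2592) / (-5) = 0.6670;  w ← (1−ω)·-3.0000 + ω·0.6670 = 1.7671

(-2.1125, 0.2592, 1.7671)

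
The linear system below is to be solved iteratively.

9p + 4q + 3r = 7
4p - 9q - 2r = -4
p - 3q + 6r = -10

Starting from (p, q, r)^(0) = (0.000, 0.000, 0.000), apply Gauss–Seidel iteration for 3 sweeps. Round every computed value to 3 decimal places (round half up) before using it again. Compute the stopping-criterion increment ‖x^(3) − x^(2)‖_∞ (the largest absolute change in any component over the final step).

Iteration 1:
  p = (7 - (4)·0.000 - (3)·0.000) / (9) = 0.778
  q = (-4 - (4)·0.778 - (-2)·0.000) / (-9) = 0.790
  r = (-10 - (1)·0.778 - (-3)·0.790) / (6) = -1.401
Iteration 2:
  p = (7 - (4)·0.790 - (3)·-1.401) / (9) = 0.894
  q = (-4 - (4)·0.894 - (-2)·-1.401) / (-9) = 1.153
  r = (-10 - (1)·0.894 - (-3)·1.153) / (6) = -1.239
Iteration 3:
  p = (7 - (4)·1.153 - (3)·-1.239) / (9) = 0.678
  q = (-4 - (4)·0.678 - (-2)·-1.239) / (-9) = 1.021
  r = (-10 - (1)·0.678 - (-3)·1.021) / (6) = -1.269
Change: (-0.216, -0.132, -0.030) → max |·| = 0.216

0.216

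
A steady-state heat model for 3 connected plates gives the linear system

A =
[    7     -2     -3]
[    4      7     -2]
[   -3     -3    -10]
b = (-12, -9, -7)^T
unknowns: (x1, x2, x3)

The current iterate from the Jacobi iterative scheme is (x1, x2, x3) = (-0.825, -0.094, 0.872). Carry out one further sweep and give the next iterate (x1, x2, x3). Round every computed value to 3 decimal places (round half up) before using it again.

One sweep:
  x1 = (-12 - (-2)·-0.094 - (-3)·0.872) / (7) = -1.367
  x2 = (-9 - (4)·-0.825 - (-2)·0.872) / (7) = -0.565
  x3 = (-7 - (-3)·-0.825 - (-3)·-0.094) / (-10) = 0.976

(-1.367, -0.565, 0.976)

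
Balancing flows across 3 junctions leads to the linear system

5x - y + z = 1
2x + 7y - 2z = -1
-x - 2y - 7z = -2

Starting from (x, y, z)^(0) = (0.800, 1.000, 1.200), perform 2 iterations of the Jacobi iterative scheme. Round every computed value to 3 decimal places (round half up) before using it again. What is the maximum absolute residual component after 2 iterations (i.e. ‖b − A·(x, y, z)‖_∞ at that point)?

Iteration 1:
  x = (1 - (-1)·1.000 - (1)·1.200) / (5) = 0.160
  y = (-1 - (2)·0.800 - (-2)·1.200) / (7) = -0.029
  z = (-2 - (-1)·0.800 - (-2)·1.000) / (-7) = -0.114
Iteration 2:
  x = (1 - (-1)·-0.029 - (1)·-0.114) / (5) = 0.217
  y = (-1 - (2)·0.160 - (-2)·-0.114) / (7) = -0.221
  z = (-2 - (-1)·0.160 - (-2)·-0.029) / (-7) = 0.271
Residual b − A·x = (-0.577, 0.655, -0.328); ∞-norm = 0.655

0.655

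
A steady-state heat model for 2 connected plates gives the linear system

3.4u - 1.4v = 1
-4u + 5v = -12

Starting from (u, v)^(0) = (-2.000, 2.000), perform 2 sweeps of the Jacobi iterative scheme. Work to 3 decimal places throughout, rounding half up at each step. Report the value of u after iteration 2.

Iteration 1:
  u = (1 - (-1.4)·2.000) / (3.4) = 1.118
  v = (-12 - (-4)·-2.000) / (5) = -4.000
Iteration 2:
  u = (1 - (-1.4)·-4.000) / (3.4) = -1.353
  v = (-12 - (-4)·1.118) / (5) = -1.506

-1.353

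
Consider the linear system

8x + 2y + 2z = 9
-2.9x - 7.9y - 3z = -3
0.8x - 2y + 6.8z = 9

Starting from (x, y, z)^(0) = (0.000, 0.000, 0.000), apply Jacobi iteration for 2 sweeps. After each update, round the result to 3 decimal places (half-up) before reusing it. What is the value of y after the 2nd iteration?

-0.536

Iteration 1:
  x = (9 - (2)·0.000 - (2)·0.000) / (8) = 1.125
  y = (-3 - (-2.9)·0.000 - (-3)·0.000) / (-7.9) = 0.380
  z = (9 - (0.8)·0.000 - (-2)·0.000) / (6.8) = 1.324
Iteration 2:
  x = (9 - (2)·0.380 - (2)·1.324) / (8) = 0.699
  y = (-3 - (-2.9)·1.125 - (-3)·1.324) / (-7.9) = -0.536
  z = (9 - (0.8)·1.125 - (-2)·0.380) / (6.8) = 1.303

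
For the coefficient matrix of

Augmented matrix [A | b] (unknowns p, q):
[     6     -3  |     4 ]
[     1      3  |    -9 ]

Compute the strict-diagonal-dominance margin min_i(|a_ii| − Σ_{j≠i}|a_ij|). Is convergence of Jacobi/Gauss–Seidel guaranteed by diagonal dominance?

row 1: |6| − (3) = 3
row 2: |3| − (1) = 2
minimum over rows = 2 → strictly diagonally dominant (convergence guaranteed)

2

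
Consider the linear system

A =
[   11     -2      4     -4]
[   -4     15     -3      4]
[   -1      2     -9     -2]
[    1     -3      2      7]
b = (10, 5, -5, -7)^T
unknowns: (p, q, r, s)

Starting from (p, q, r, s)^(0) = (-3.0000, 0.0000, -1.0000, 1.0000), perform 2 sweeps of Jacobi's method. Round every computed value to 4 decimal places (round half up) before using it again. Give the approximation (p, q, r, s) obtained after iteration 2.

(0.3931, 0.9792, 0.2298, -1.8242)

Iteration 1:
  p = (10 - (-2)·0.0000 - (4)·-1.0000 - (-4)·1.0000) / (11) = 1.6364
  q = (5 - (-4)·-3.0000 - (-3)·-1.0000 - (4)·1.0000) / (15) = -0.9333
  r = (-5 - (-1)·-3.0000 - (2)·0.0000 - (-2)·1.0000) / (-9) = 0.6667
  s = (-7 - (1)·-3.0000 - (-3)·0.0000 - (2)·-1.0000) / (7) = -0.2857
Iteration 2:
  p = (10 - (-2)·-0.9333 - (4)·0.6667 - (-4)·-0.2857) / (11) = 0.3931
  q = (5 - (-4)·1.6364 - (-3)·0.6667 - (4)·-0.2857) / (15) = 0.9792
  r = (-5 - (-1)·1.6364 - (2)·-0.9333 - (-2)·-0.2857) / (-9) = 0.2298
  s = (-7 - (1)·1.6364 - (-3)·-0.9333 - (2)·0.6667) / (7) = -1.8242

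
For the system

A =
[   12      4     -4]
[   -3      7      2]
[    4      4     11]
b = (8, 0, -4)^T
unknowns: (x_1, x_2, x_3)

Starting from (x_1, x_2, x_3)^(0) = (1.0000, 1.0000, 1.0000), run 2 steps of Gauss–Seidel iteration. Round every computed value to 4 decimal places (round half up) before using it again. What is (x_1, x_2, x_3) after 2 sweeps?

Iteration 1:
  x_1 = (8 - (4)·1.0000 - (-4)·1.0000) / (12) = 0.6667
  x_2 = (0 - (-3)·0.6667 - (2)·1.0000) / (7) = 0.0000
  x_3 = (-4 - (4)·0.6667 - (4)·0.0000) / (11) = -0.6061
Iteration 2:
  x_1 = (8 - (4)·0.0000 - (-4)·-0.6061) / (12) = 0.4646
  x_2 = (0 - (-3)·0.4646 - (2)·-0.6061) / (7) = 0.3723
  x_3 = (-4 - (4)·0.4646 - (4)·0.3723) / (11) = -0.6680

(0.4646, 0.3723, -0.6680)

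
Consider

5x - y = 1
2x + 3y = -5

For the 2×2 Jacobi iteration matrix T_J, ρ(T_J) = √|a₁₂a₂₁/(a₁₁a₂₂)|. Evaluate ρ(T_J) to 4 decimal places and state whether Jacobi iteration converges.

0.3651

a₁₂a₂₁/(a₁₁a₂₂) = (-1)·(2) / ((5)·(3)) = -0.133333
ρ = √|-0.133333| = √0.133333 = 0.3651
ρ < 1, so Jacobi converges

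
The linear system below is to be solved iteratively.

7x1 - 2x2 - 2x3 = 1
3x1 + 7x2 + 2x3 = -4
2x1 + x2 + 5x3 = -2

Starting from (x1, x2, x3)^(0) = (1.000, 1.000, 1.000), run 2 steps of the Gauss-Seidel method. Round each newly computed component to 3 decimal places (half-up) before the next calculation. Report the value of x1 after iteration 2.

Iteration 1:
  x1 = (1 - (-2)·1.000 - (-2)·1.000) / (7) = 0.714
  x2 = (-4 - (3)·0.714 - (2)·1.000) / (7) = -1.163
  x3 = (-2 - (2)·0.714 - (1)·-1.163) / (5) = -0.453
Iteration 2:
  x1 = (1 - (-2)·-1.163 - (-2)·-0.453) / (7) = -0.319
  x2 = (-4 - (3)·-0.319 - (2)·-0.453) / (7) = -0.305
  x3 = (-2 - (2)·-0.319 - (1)·-0.305) / (5) = -0.211

-0.319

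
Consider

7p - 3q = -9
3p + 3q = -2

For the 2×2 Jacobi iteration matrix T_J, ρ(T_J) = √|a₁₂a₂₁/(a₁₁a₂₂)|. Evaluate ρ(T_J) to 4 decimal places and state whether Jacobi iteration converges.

0.6547

a₁₂a₂₁/(a₁₁a₂₂) = (-3)·(3) / ((7)·(3)) = -0.428571
ρ = √|-0.428571| = √0.428571 = 0.6547
ρ < 1, so Jacobi converges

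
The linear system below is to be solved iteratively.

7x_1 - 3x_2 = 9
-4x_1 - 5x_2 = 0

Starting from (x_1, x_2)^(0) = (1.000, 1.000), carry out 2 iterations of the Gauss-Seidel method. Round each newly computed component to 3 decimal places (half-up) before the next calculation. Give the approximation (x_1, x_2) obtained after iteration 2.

(0.698, -0.558)

Iteration 1:
  x_1 = (9 - (-3)·1.000) / (7) = 1.714
  x_2 = (0 - (-4)·1.714) / (-5) = -1.371
Iteration 2:
  x_1 = (9 - (-3)·-1.371) / (7) = 0.698
  x_2 = (0 - (-4)·0.698) / (-5) = -0.558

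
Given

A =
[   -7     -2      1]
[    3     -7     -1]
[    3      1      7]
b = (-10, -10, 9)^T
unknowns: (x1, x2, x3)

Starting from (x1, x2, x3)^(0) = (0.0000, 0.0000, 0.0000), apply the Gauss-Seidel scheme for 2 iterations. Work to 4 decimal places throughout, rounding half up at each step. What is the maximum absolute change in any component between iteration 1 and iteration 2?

0.5286

Iteration 1:
  x1 = (-10 - (-2)·0.0000 - (1)·0.0000) / (-7) = 1.4286
  x2 = (-10 - (3)·1.4286 - (-1)·0.0000) / (-7) = 2.0408
  x3 = (9 - (3)·1.4286 - (1)·2.0408) / (7) = 0.3819
Iteration 2:
  x1 = (-10 - (-2)·2.0408 - (1)·0.3819) / (-7) = 0.9000
  x2 = (-10 - (3)·0.9000 - (-1)·0.3819) / (-7) = 1.7597
  x3 = (9 - (3)·0.9000 - (1)·1.7597) / (7) = 0.6486
Change: (-0.5286, -0.2811, 0.2667) → max |·| = 0.5286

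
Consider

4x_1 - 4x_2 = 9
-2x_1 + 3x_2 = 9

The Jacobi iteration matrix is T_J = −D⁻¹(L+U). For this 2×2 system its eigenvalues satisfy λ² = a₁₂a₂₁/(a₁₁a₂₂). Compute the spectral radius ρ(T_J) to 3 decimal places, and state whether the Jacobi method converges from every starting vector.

a₁₂a₂₁/(a₁₁a₂₂) = (-4)·(-2) / ((4)·(3)) = 0.666667
ρ = √|0.666667| = √0.666667 = 0.816
ρ < 1, so Jacobi converges

0.816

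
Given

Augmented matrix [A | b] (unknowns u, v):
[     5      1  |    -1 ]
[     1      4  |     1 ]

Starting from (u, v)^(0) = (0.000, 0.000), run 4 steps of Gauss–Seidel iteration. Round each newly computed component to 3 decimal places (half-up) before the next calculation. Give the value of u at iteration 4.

Iteration 1:
  u = (-1 - (1)·0.000) / (5) = -0.200
  v = (1 - (1)·-0.200) / (4) = 0.300
Iteration 2:
  u = (-1 - (1)·0.300) / (5) = -0.260
  v = (1 - (1)·-0.260) / (4) = 0.315
Iteration 3:
  u = (-1 - (1)·0.315) / (5) = -0.263
  v = (1 - (1)·-0.263) / (4) = 0.316
Iteration 4:
  u = (-1 - (1)·0.316) / (5) = -0.263
  v = (1 - (1)·-0.263) / (4) = 0.316

-0.263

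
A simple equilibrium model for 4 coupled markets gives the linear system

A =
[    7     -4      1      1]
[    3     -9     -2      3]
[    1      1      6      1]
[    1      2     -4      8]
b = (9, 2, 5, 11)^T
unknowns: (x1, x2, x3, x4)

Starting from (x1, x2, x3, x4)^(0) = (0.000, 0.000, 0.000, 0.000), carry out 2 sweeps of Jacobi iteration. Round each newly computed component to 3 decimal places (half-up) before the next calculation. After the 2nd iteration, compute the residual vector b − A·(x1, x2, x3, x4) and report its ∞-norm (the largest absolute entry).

Iteration 1:
  x1 = (9 - (-4)·0.000 - (1)·0.000 - (1)·0.000) / (7) = 1.286
  x2 = (2 - (3)·0.000 - (-2)·0.000 - (3)·0.000) / (-9) = -0.222
  x3 = (5 - (1)·0.000 - (1)·0.000 - (1)·0.000) / (6) = 0.833
  x4 = (11 - (1)·0.000 - (2)·0.000 - (-4)·0.000) / (8) = 1.375
Iteration 2:
  x1 = (9 - (-4)·-0.222 - (1)·0.833 - (1)·1.375) / (7) = 0.843
  x2 = (2 - (3)·1.286 - (-2)·0.833 - (3)·1.375) / (-9) = 0.480
  x3 = (5 - (1)·1.286 - (1)·-0.222 - (1)·1.375) / (6) = 0.427
  x4 = (11 - (1)·1.286 - (2)·-0.222 - (-4)·0.833) / (8) = 1.686
Residual b − A·x = (2.906, -0.413, -0.571, -2.583); ∞-norm = 2.906

2.906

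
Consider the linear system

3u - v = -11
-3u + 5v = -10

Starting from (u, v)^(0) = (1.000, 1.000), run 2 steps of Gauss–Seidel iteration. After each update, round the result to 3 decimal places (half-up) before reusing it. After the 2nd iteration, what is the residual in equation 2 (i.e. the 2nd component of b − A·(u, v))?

0.000

Iteration 1:
  u = (-11 - (-1)·1.000) / (3) = -3.333
  v = (-10 - (-3)·-3.333) / (5) = -4.000
Iteration 2:
  u = (-11 - (-1)·-4.000) / (3) = -5.000
  v = (-10 - (-3)·-5.000) / (5) = -5.000
Residual b − A·x = (-1.000, 0.000)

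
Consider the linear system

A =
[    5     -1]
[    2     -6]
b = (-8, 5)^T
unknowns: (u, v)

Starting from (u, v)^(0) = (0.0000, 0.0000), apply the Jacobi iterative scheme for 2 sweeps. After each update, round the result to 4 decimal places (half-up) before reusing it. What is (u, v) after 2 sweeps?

Iteration 1:
  u = (-8 - (-1)·0.0000) / (5) = -1.6000
  v = (5 - (2)·0.0000) / (-6) = -0.8333
Iteration 2:
  u = (-8 - (-1)·-0.8333) / (5) = -1.7667
  v = (5 - (2)·-1.6000) / (-6) = -1.3667

(-1.7667, -1.3667)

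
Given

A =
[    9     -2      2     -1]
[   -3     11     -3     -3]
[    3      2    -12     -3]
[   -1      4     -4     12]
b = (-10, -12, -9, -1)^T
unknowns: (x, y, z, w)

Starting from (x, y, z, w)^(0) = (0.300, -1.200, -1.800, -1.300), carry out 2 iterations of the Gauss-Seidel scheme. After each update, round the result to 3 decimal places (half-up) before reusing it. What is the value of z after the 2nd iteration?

-0.038

Iteration 1:
  x = (-10 - (-2)·-1.200 - (2)·-1.800 - (-1)·-1.300) / (9) = -1.122
  y = (-12 - (-3)·-1.122 - (-3)·-1.800 - (-3)·-1.300) / (11) = -2.242
  z = (-9 - (3)·-1.122 - (2)·-2.242 - (-3)·-1.300) / (-12) = 0.421
  w = (-1 - (-1)·-1.122 - (4)·-2.242 - (-4)·0.421) / (12) = 0.711
Iteration 2:
  x = (-10 - (-2)·-2.242 - (2)·0.421 - (-1)·0.711) / (9) = -1.624
  y = (-12 - (-3)·-1.624 - (-3)·0.421 - (-3)·0.711) / (11) = -1.225
  z = (-9 - (3)·-1.624 - (2)·-1.225 - (-3)·0.711) / (-12) = -0.038
  w = (-1 - (-1)·-1.624 - (4)·-1.225 - (-4)·-0.038) / (12) = 0.177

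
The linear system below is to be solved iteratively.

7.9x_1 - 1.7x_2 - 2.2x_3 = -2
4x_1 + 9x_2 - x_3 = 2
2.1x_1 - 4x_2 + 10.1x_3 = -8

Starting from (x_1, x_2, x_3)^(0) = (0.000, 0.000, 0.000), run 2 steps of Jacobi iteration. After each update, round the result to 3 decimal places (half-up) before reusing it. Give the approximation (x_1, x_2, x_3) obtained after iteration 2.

(-0.426, 0.247, -0.652)

Iteration 1:
  x_1 = (-2 - (-1.7)·0.000 - (-2.2)·0.000) / (7.9) = -0.253
  x_2 = (2 - (4)·0.000 - (-1)·0.000) / (9) = 0.222
  x_3 = (-8 - (2.1)·0.000 - (-4)·0.000) / (10.1) = -0.792
Iteration 2:
  x_1 = (-2 - (-1.7)·0.222 - (-2.2)·-0.792) / (7.9) = -0.426
  x_2 = (2 - (4)·-0.253 - (-1)·-0.792) / (9) = 0.247
  x_3 = (-8 - (2.1)·-0.253 - (-4)·0.222) / (10.1) = -0.652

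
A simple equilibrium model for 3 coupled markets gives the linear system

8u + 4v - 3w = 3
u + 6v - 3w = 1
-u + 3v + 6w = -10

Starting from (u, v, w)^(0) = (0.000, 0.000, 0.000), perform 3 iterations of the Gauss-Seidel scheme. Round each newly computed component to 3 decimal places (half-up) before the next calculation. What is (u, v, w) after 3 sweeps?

(0.152, -0.564, -1.359)

Iteration 1:
  u = (3 - (4)·0.000 - (-3)·0.000) / (8) = 0.375
  v = (1 - (1)·0.375 - (-3)·0.000) / (6) = 0.104
  w = (-10 - (-1)·0.375 - (3)·0.104) / (6) = -1.656
Iteration 2:
  u = (3 - (4)·0.104 - (-3)·-1.656) / (8) = -0.298
  v = (1 - (1)·-0.298 - (-3)·-1.656) / (6) = -0.612
  w = (-10 - (-1)·-0.298 - (3)·-0.612) / (6) = -1.410
Iteration 3:
  u = (3 - (4)·-0.612 - (-3)·-1.410) / (8) = 0.152
  v = (1 - (1)·0.152 - (-3)·-1.410) / (6) = -0.564
  w = (-10 - (-1)·0.152 - (3)·-0.564) / (6) = -1.359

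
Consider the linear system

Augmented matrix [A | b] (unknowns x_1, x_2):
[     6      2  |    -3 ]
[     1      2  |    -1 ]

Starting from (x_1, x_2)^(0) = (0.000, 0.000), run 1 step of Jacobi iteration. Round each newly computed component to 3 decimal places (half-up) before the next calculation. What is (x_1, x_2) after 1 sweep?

(-0.500, -0.500)

Iteration 1:
  x_1 = (-3 - (2)·0.000) / (6) = -0.500
  x_2 = (-1 - (1)·0.000) / (2) = -0.500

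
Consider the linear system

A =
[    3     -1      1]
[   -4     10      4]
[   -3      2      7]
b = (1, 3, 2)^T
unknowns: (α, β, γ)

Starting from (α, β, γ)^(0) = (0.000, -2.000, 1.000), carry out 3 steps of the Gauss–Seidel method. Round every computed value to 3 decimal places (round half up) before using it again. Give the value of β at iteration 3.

0.335

Iteration 1:
  α = (1 - (-1)·-2.000 - (1)·1.000) / (3) = -0.667
  β = (3 - (-4)·-0.667 - (4)·1.000) / (10) = -0.367
  γ = (2 - (-3)·-0.667 - (2)·-0.367) / (7) = 0.105
Iteration 2:
  α = (1 - (-1)·-0.367 - (1)·0.105) / (3) = 0.176
  β = (3 - (-4)·0.176 - (4)·0.105) / (10) = 0.328
  γ = (2 - (-3)·0.176 - (2)·0.328) / (7) = 0.267
Iteration 3:
  α = (1 - (-1)·0.328 - (1)·0.267) / (3) = 0.354
  β = (3 - (-4)·0.354 - (4)·0.267) / (10) = 0.335
  γ = (2 - (-3)·0.354 - (2)·0.335) / (7) = 0.342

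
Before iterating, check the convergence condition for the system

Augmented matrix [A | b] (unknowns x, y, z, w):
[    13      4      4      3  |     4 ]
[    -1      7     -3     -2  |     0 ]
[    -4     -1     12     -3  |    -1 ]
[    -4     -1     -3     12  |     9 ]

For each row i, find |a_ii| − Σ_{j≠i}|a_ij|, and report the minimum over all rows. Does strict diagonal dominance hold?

1

row 1: |13| − (4+4+3) = 2
row 2: |7| − (1+3+2) = 1
row 3: |12| − (4+1+3) = 4
row 4: |12| − (4+1+3) = 4
minimum over rows = 1 → strictly diagonally dominant (convergence guaranteed)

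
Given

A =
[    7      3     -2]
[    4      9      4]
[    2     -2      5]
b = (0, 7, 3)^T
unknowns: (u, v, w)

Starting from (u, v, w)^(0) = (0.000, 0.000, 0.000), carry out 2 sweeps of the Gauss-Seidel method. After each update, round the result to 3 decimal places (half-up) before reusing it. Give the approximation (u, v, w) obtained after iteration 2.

(-0.073, 0.405, 0.791)

Iteration 1:
  u = (0 - (3)·0.000 - (-2)·0.000) / (7) = 0.000
  v = (7 - (4)·0.000 - (4)·0.000) / (9) = 0.778
  w = (3 - (2)·0.000 - (-2)·0.778) / (5) = 0.911
Iteration 2:
  u = (0 - (3)·0.778 - (-2)·0.911) / (7) = -0.073
  v = (7 - (4)·-0.073 - (4)·0.911) / (9) = 0.405
  w = (3 - (2)·-0.073 - (-2)·0.405) / (5) = 0.791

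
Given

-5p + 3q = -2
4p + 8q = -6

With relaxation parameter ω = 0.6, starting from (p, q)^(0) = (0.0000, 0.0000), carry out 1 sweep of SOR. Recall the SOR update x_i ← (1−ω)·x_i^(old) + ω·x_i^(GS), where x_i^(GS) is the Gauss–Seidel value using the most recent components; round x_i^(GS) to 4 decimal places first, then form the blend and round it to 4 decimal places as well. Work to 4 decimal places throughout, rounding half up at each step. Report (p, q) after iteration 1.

(0.2400, -0.5220)

Iteration 1:
  p: GS value = (-2 - (3)·0.0000) / (-5) = 0.4000;  p ← (1−ω)·0.0000 + ω·0.4000 = 0.2400
  q: GS value = (-6 - (4)·0.2400) / (8) = -0.8700;  q ← (1−ω)·0.0000 + ω·-0.8700 = -0.5220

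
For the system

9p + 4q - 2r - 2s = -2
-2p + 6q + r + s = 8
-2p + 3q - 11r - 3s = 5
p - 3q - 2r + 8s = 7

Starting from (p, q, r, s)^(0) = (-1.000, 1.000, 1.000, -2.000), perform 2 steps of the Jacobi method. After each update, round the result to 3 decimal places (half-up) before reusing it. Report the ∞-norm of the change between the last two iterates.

Iteration 1:
  p = (-2 - (4)·1.000 - (-2)·1.000 - (-2)·-2.000) / (9) = -0.889
  q = (8 - (-2)·-1.000 - (1)·1.000 - (1)·-2.000) / (6) = 1.167
  r = (5 - (-2)·-1.000 - (3)·1.000 - (-3)·-2.000) / (-11) = 0.545
  s = (7 - (1)·-1.000 - (-3)·1.000 - (-2)·1.000) / (8) = 1.625
Iteration 2:
  p = (-2 - (4)·1.167 - (-2)·0.545 - (-2)·1.625) / (9) = -0.259
  q = (8 - (-2)·-0.889 - (1)·0.545 - (1)·1.625) / (6) = 0.675
  r = (5 - (-2)·-0.889 - (3)·1.167 - (-3)·1.625) / (-11) = -0.418
  s = (7 - (1)·-0.889 - (-3)·1.167 - (-2)·0.545) / (8) = 1.560
Change: (0.630, -0.492, -0.963, -0.065) → max |·| = 0.963

0.963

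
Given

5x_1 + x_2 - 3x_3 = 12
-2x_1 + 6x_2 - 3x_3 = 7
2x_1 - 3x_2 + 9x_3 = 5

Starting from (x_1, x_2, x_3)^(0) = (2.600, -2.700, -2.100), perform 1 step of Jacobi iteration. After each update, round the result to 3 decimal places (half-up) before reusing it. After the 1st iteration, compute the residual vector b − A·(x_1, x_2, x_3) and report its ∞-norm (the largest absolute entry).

12.887

Iteration 1:
  x_1 = (12 - (1)·-2.700 - (-3)·-2.100) / (5) = 1.680
  x_2 = (7 - (-2)·2.600 - (-3)·-2.100) / (6) = 0.983
  x_3 = (5 - (2)·2.600 - (-3)·-2.700) / (9) = -0.922
Residual b − A·x = (-0.149, 1.696, 12.887); ∞-norm = 12.887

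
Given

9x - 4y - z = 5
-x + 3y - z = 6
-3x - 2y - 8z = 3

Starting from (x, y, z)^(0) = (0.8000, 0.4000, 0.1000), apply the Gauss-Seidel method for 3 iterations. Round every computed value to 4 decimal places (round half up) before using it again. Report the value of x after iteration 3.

Iteration 1:
  x = (5 - (-4)·0.4000 - (-1)·0.1000) / (9) = 0.7444
  y = (6 - (-1)·0.7444 - (-1)·0.1000) / (3) = 2.2815
  z = (3 - (-3)·0.7444 - (-2)·2.2815) / (-8) = -1.2245
Iteration 2:
  x = (5 - (-4)·2.2815 - (-1)·-1.2245) / (9) = 1.4335
  y = (6 - (-1)·1.4335 - (-1)·-1.2245) / (3) = 2.0697
  z = (3 - (-3)·1.4335 - (-2)·2.0697) / (-8) = -1.4300
Iteration 3:
  x = (5 - (-4)·2.0697 - (-1)·-1.4300) / (9) = 1.3165
  y = (6 - (-1)·1.3165 - (-1)·-1.4300) / (3) = 1.9622
  z = (3 - (-3)·1.3165 - (-2)·1.9622) / (-8) = -1.3592

1.3165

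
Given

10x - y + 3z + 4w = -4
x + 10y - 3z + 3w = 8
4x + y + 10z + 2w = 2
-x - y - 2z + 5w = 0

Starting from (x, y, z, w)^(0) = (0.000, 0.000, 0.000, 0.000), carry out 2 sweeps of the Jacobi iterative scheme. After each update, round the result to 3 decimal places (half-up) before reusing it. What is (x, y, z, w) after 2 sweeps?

Iteration 1:
  x = (-4 - (-1)·0.000 - (3)·0.000 - (4)·0.000) / (10) = -0.400
  y = (8 - (1)·0.000 - (-3)·0.000 - (3)·0.000) / (10) = 0.800
  z = (2 - (4)·0.000 - (1)·0.000 - (2)·0.000) / (10) = 0.200
  w = (0 - (-1)·0.000 - (-1)·0.000 - (-2)·0.000) / (5) = 0.000
Iteration 2:
  x = (-4 - (-1)·0.800 - (3)·0.200 - (4)·0.000) / (10) = -0.380
  y = (8 - (1)·-0.400 - (-3)·0.200 - (3)·0.000) / (10) = 0.900
  z = (2 - (4)·-0.400 - (1)·0.800 - (2)·0.000) / (10) = 0.280
  w = (0 - (-1)·-0.400 - (-1)·0.800 - (-2)·0.200) / (5) = 0.160

(-0.380, 0.900, 0.280, 0.160)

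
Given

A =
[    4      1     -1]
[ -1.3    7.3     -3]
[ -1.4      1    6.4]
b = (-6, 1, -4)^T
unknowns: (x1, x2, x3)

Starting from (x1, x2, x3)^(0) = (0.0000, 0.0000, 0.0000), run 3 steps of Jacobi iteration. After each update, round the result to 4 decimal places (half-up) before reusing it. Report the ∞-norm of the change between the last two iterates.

0.1775

Iteration 1:
  x1 = (-6 - (1)·0.0000 - (-1)·0.0000) / (4) = -1.5000
  x2 = (1 - (-1.3)·0.0000 - (-3)·0.0000) / (7.3) = 0.1370
  x3 = (-4 - (-1.4)·0.0000 - (1)·0.0000) / (6.4) = -0.6250
Iteration 2:
  x1 = (-6 - (1)·0.1370 - (-1)·-0.6250) / (4) = -1.6905
  x2 = (1 - (-1.3)·-1.5000 - (-3)·-0.6250) / (7.3) = -0.3870
  x3 = (-4 - (-1.4)·-1.5000 - (1)·0.1370) / (6.4) = -0.9745
Iteration 3:
  x1 = (-6 - (1)·-0.3870 - (-1)·-0.9745) / (4) = -1.6469
  x2 = (1 - (-1.3)·-1.6905 - (-3)·-0.9745) / (7.3) = -0.5645
  x3 = (-4 - (-1.4)·-1.6905 - (1)·-0.3870) / (6.4) = -0.9343
Change: (0.0436, -0.1775, 0.0402) → max |·| = 0.1775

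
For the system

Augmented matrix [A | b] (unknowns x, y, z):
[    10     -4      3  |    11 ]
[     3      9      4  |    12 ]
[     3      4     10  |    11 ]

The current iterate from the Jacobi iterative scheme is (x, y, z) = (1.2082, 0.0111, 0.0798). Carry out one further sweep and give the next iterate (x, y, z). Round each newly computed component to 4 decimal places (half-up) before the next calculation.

(1.0805, 0.8951, 0.7331)

One sweep:
  x = (11 - (-4)·0.0111 - (3)·0.0798) / (10) = 1.0805
  y = (12 - (3)·1.2082 - (4)·0.0798) / (9) = 0.8951
  z = (11 - (3)·1.2082 - (4)·0.0111) / (10) = 0.7331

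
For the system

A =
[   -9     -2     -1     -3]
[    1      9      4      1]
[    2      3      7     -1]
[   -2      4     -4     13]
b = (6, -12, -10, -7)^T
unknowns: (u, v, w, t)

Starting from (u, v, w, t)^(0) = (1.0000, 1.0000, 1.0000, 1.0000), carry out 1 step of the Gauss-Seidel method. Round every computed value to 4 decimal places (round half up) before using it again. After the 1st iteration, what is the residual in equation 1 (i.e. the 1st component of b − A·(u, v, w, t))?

-10.4103

Iteration 1:
  u = (6 - (-2)·1.0000 - (-1)·1.0000 - (-3)·1.0000) / (-9) = -1.3333
  v = (-12 - (1)·-1.3333 - (4)·1.0000 - (1)·1.0000) / (9) = -1.7407
  w = (-10 - (2)·-1.3333 - (3)·-1.7407 - (-1)·1.0000) / (7) = -0.1588
  t = (-7 - (-2)·-1.3333 - (4)·-1.7407 - (-4)·-0.1588) / (13) = -0.2568
Residual b − A·x = (-10.4103, 5.8916, -1.2565, -0.0006)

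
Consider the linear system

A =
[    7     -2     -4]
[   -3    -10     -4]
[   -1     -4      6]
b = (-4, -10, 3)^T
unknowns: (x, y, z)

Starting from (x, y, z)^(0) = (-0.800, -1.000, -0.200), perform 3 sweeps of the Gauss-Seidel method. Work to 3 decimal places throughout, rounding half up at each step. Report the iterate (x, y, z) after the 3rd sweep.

(-0.009, 0.677, 0.950)

Iteration 1:
  x = (-4 - (-2)·-1.000 - (-4)·-0.200) / (7) = -0.971
  y = (-10 - (-3)·-0.971 - (-4)·-0.200) / (-10) = 1.371
  z = (3 - (-1)·-0.971 - (-4)·1.371) / (6) = 1.252
Iteration 2:
  x = (-4 - (-2)·1.371 - (-4)·1.252) / (7) = 0.536
  y = (-10 - (-3)·0.536 - (-4)·1.252) / (-10) = 0.338
  z = (3 - (-1)·0.536 - (-4)·0.338) / (6) = 0.815
Iteration 3:
  x = (-4 - (-2)·0.338 - (-4)·0.815) / (7) = -0.009
  y = (-10 - (-3)·-0.009 - (-4)·0.815) / (-10) = 0.677
  z = (3 - (-1)·-0.009 - (-4)·0.677) / (6) = 0.950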